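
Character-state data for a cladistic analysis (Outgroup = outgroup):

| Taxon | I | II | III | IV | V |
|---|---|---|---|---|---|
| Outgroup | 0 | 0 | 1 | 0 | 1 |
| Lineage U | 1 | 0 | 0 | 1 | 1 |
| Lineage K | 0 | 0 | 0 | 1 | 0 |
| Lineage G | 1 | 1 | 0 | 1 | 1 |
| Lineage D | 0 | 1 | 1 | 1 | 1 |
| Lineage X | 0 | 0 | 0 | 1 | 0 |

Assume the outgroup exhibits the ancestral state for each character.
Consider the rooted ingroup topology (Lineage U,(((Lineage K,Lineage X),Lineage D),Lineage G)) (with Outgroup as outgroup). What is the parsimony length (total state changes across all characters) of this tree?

Map each character onto (Lineage U,(((Lineage K,Lineage X),Lineage D),Lineage G)) (rooted by Outgroup) and count the minimum state changes it requires (Fitch parsimony):
I: 2; II: 2; III: 2; IV: 1; V: 1.
Total tree length = 8.

8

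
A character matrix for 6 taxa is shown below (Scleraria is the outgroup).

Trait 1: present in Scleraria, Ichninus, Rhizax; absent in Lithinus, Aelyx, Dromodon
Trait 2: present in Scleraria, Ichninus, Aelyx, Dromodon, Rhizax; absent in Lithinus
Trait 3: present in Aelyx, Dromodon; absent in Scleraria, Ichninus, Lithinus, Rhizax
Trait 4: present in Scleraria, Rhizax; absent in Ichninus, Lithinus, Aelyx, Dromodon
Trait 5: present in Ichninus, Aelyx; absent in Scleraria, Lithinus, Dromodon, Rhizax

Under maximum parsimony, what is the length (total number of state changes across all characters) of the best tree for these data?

6

Character polarity is set by the outgroup: the derived state is whichever differs from the outgroup's state, so for Trait 1, Trait 2, Trait 4 the derived state is 'absent', and for the remaining characters it is 'present'.
Only Aelyx, Dromodon, and Lithinus show the derived state 'absent' for Trait 1, supporting them as a clade.
Trait 2: derived state 'absent' in Lithinus only — an autapomorphy, so it tells us nothing about relationships among taxa.
Trait 3: derived state 'present' in Aelyx and Dromodon only — synapomorphy for {Aelyx, Dromodon}.
Trait 4: derived state 'absent' in Aelyx, Dromodon, Ichninus, and Lithinus only — synapomorphy for {Aelyx, Dromodon, Ichninus, Lithinus}.
Trait 5 (state 'present') occurs in Aelyx and Ichninus but conflicts with the nesting implied by the other characters — most parsimoniously interpreted as homoplasy.
Most parsimonious ingroup topology: ((Ichninus,(Lithinus,(Aelyx,Dromodon))),Rhizax).
Changes per character on this tree: Trait 1: 1; Trait 2: 1; Trait 3: 1; Trait 4: 1; Trait 5: 2.
Total = 6.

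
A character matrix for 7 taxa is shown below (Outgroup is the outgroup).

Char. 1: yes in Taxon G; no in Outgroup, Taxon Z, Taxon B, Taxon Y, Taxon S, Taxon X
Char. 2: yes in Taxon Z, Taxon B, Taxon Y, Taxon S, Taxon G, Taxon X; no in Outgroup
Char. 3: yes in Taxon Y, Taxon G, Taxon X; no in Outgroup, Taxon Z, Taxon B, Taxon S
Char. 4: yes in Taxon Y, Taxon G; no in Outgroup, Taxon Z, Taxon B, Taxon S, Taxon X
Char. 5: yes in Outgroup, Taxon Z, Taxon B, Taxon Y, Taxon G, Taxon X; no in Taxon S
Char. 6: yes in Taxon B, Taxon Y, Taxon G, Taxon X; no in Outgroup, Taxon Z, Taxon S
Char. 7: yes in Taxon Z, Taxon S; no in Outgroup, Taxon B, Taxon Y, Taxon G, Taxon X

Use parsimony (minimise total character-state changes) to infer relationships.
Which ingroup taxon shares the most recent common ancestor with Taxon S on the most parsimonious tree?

Character polarity is set by the outgroup: the derived state is whichever differs from the outgroup's state, so for Char. 5 the derived state is 'no', and for the remaining characters it is 'yes'.
Char. 1 (derived state 'yes') is unique to Taxon G (autapomorphy; uninformative for grouping).
All ingroup taxa share the derived state 'yes' for Char. 2; it defines the ingroup but does not resolve relationships within it.
Only Taxon G, Taxon X, and Taxon Y show the derived state 'yes' for Char. 3, supporting them as a clade.
Char. 4 (derived state 'yes') is shared by Taxon G and Taxon Y — a synapomorphy uniting that clade.
Char. 5 (derived state 'no') is unique to Taxon S (autapomorphy; uninformative for grouping).
Char. 6 (derived state 'yes') is shared by Taxon B, Taxon G, Taxon X, and Taxon Y — a synapomorphy uniting that clade.
Char. 7: derived state 'yes' in Taxon S and Taxon Z only — synapomorphy for {Taxon S, Taxon Z}.
Most parsimonious ingroup topology: ((Taxon Z,Taxon S),(Taxon B,((Taxon Y,Taxon G),Taxon X))).
Taxon S and Taxon Z form a cherry on this tree, so they are sister taxa.

Taxon Z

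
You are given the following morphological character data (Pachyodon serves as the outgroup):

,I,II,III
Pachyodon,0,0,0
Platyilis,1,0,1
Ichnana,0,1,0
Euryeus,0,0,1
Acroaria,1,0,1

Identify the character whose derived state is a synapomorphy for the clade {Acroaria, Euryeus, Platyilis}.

III

The outgroup has state '0' for every character, so '1' is the derived state throughout.
Only Acroaria and Platyilis show the derived state '1' for I, supporting them as a clade.
II: derived state '1' in Ichnana only — an autapomorphy, so it tells us nothing about relationships among taxa.
III (derived state '1') is shared by Acroaria, Euryeus, and Platyilis — a synapomorphy uniting that clade.
Most parsimonious ingroup topology: (((Platyilis,Acroaria),Euryeus),Ichnana).
The clade {Acroaria, Euryeus, Platyilis} is supported by III: its derived state '1' occurs in exactly those taxa and in no other taxon (including the outgroup).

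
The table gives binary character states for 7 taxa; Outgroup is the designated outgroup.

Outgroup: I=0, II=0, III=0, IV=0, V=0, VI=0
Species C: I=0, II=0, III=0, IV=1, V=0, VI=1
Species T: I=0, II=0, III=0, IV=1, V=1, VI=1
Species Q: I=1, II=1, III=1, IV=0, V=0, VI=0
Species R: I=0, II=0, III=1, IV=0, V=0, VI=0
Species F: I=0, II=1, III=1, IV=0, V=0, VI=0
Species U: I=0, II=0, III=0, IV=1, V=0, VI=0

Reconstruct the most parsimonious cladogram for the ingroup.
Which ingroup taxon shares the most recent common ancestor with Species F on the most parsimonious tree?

Species Q

The outgroup has state '0' for every character, so '1' is the derived state throughout.
I: derived state '1' in Species Q only — an autapomorphy, so it tells us nothing about relationships among taxa.
II (derived state '1') is shared by Species F and Species Q — a synapomorphy uniting that clade.
III: derived state '1' in Species F, Species Q, and Species R only — synapomorphy for {Species F, Species Q, Species R}.
IV: derived state '1' in Species C, Species T, and Species U only — synapomorphy for {Species C, Species T, Species U}.
V: derived state '1' in Species T only — an autapomorphy, so it tells us nothing about relationships among taxa.
VI: derived state '1' in Species C and Species T only — synapomorphy for {Species C, Species T}.
Most parsimonious ingroup topology: (((Species C,Species T),Species U),((Species Q,Species F),Species R)).
Species F and Species Q form a cherry on this tree, so they are sister taxa.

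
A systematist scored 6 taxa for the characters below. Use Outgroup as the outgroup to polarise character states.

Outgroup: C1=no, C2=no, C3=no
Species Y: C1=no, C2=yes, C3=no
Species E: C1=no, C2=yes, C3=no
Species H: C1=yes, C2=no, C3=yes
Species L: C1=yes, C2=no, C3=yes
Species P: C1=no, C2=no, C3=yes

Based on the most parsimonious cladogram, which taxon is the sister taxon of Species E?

Species Y

The outgroup has state 'no' for every character, so 'yes' is the derived state throughout.
Only Species H and Species L show the derived state 'yes' for C1, supporting them as a clade.
C2 (derived state 'yes') is shared by Species E and Species Y — a synapomorphy uniting that clade.
C3 (derived state 'yes') is shared by Species H, Species L, and Species P — a synapomorphy uniting that clade.
Most parsimonious ingroup topology: ((Species Y,Species E),((Species H,Species L),Species P)).
Species E and Species Y form a cherry on this tree, so they are sister taxa.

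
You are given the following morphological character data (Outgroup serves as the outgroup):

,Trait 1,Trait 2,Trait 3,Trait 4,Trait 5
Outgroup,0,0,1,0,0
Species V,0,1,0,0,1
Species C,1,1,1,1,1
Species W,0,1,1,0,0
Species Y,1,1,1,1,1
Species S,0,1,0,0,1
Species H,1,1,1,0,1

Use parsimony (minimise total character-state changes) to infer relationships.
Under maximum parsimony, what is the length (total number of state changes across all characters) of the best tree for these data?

Character polarity is set by the outgroup: the derived state is whichever differs from the outgroup's state, so for Trait 3 the derived state is '0', and for the remaining characters it is '1'.
Trait 1 (derived state '1') is shared by Species C, Species H, and Species Y — a synapomorphy uniting that clade.
Trait 2 (derived state '1') is shared by all ingroup taxa — unites the whole ingroup.
Trait 3 (derived state '0') is shared by Species S and Species V — a synapomorphy uniting that clade.
Trait 4: derived state '1' in Species C and Species Y only — synapomorphy for {Species C, Species Y}.
Trait 5: derived state '1' in Species C, Species H, Species S, Species V, and Species Y only — synapomorphy for {Species C, Species H, Species S, Species V, Species Y}.
Most parsimonious ingroup topology: (((Species V,Species S),((Species C,Species Y),Species H)),Species W).
Changes per character on this tree: Trait 1: 1; Trait 2: 1; Trait 3: 1; Trait 4: 1; Trait 5: 1.
Total = 5.

5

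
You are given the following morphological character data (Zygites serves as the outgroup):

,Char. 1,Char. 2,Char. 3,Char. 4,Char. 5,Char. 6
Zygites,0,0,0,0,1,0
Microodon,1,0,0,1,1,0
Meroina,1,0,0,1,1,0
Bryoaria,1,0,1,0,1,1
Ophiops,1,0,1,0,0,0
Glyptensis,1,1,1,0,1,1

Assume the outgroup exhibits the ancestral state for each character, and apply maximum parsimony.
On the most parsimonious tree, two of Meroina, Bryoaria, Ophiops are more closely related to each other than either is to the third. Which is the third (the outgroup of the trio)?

Meroina

Character polarity is set by the outgroup: the derived state is whichever differs from the outgroup's state, so for Char. 5 the derived state is '0', and for the remaining characters it is '1'.
All ingroup taxa share the derived state '1' for Char. 1; it defines the ingroup but does not resolve relationships within it.
Char. 2: derived state '1' in Glyptensis only — an autapomorphy, so it tells us nothing about relationships among taxa.
Only Bryoaria, Glyptensis, and Ophiops show the derived state '1' for Char. 3, supporting them as a clade.
Char. 4 (derived state '1') is shared by Meroina and Microodon — a synapomorphy uniting that clade.
Char. 5 (derived state '0') is unique to Ophiops (autapomorphy; uninformative for grouping).
Only Bryoaria and Glyptensis show the derived state '1' for Char. 6, supporting them as a clade.
Most parsimonious ingroup topology: ((Microodon,Meroina),((Bryoaria,Glyptensis),Ophiops)).
Ophiops and Bryoaria share a more recent common ancestor with each other than either does with Meroina, so Meroina is the least closely related of the three.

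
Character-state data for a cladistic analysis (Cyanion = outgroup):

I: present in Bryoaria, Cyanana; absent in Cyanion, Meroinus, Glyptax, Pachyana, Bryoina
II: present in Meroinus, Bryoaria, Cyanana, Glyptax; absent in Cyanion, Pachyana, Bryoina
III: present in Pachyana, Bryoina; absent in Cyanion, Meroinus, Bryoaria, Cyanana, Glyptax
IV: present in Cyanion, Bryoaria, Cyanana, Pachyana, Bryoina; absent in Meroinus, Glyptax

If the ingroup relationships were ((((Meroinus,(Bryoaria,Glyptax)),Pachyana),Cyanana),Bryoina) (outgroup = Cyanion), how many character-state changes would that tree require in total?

8

Map each character onto ((((Meroinus,(Bryoaria,Glyptax)),Pachyana),Cyanana),Bryoina) (rooted by Cyanion) and count the minimum state changes it requires (Fitch parsimony):
I: 2; II: 2; III: 2; IV: 2.
Total tree length = 8.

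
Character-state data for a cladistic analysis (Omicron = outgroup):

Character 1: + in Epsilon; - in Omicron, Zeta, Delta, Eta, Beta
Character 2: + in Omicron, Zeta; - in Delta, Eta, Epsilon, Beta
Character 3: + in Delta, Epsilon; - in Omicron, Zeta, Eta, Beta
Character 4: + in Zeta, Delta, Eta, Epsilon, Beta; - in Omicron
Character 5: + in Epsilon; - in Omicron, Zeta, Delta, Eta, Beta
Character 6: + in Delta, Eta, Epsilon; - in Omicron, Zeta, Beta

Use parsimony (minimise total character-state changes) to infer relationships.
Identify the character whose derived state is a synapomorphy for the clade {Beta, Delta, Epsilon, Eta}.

Character polarity is set by the outgroup: the derived state is whichever differs from the outgroup's state, so for Character 2 the derived state is '-', and for the remaining characters it is '+'.
Character 1: derived state '+' in Epsilon only — an autapomorphy, so it tells us nothing about relationships among taxa.
Character 2 (derived state '-') is shared by Beta, Delta, Epsilon, and Eta — a synapomorphy uniting that clade.
Character 3 (derived state '+') is shared by Delta and Epsilon — a synapomorphy uniting that clade.
All ingroup taxa share the derived state '+' for Character 4; it defines the ingroup but does not resolve relationships within it.
Character 5: derived state '+' in Epsilon only — an autapomorphy, so it tells us nothing about relationships among taxa.
Only Delta, Epsilon, and Eta show the derived state '+' for Character 6, supporting them as a clade.
Most parsimonious ingroup topology: (Zeta,(((Delta,Epsilon),Eta),Beta)).
The clade {Beta, Delta, Epsilon, Eta} is supported by Character 2: its derived state '-' occurs in exactly those taxa and in no other taxon (including the outgroup).

Character 2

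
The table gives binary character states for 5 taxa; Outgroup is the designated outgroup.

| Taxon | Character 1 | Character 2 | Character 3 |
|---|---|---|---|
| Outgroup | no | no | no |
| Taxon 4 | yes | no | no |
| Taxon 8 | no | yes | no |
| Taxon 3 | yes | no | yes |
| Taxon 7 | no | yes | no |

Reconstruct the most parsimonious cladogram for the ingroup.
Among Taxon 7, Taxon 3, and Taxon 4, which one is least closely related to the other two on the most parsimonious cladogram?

Taxon 7

The outgroup has state 'no' for every character, so 'yes' is the derived state throughout.
Character 1 (derived state 'yes') is shared by Taxon 3 and Taxon 4 — a synapomorphy uniting that clade.
Character 2: derived state 'yes' in Taxon 7 and Taxon 8 only — synapomorphy for {Taxon 7, Taxon 8}.
Character 3 (derived state 'yes') is unique to Taxon 3 (autapomorphy; uninformative for grouping).
Most parsimonious ingroup topology: ((Taxon 4,Taxon 3),(Taxon 8,Taxon 7)).
Taxon 3 and Taxon 4 share a more recent common ancestor with each other than either does with Taxon 7, so Taxon 7 is the least closely related of the three.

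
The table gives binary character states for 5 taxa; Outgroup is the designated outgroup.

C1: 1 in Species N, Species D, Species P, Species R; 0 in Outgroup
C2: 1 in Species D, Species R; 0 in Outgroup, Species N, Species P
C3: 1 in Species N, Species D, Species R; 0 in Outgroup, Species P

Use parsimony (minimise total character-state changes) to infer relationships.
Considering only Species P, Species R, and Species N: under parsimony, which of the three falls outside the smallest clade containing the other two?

The outgroup has state '0' for every character, so '1' is the derived state throughout.
C1 (derived state '1') is shared by all ingroup taxa — unites the whole ingroup.
C2 (derived state '1') is shared by Species D and Species R — a synapomorphy uniting that clade.
C3: derived state '1' in Species D, Species N, and Species R only — synapomorphy for {Species D, Species N, Species R}.
Most parsimonious ingroup topology: ((Species N,(Species D,Species R)),Species P).
Species R and Species N share a more recent common ancestor with each other than either does with Species P, so Species P is the least closely related of the three.

Species P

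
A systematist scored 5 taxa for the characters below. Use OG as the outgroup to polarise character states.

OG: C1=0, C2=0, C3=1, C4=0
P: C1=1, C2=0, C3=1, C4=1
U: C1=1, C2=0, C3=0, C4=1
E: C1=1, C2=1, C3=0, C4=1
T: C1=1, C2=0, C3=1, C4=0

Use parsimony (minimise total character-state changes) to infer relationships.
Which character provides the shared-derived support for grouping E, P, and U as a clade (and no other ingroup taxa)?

C4

Character polarity is set by the outgroup: the derived state is whichever differs from the outgroup's state, so for C3 the derived state is '0', and for the remaining characters it is '1'.
All ingroup taxa share the derived state '1' for C1; it defines the ingroup but does not resolve relationships within it.
C2 (derived state '1') is unique to E (autapomorphy; uninformative for grouping).
Only E and U show the derived state '0' for C3, supporting them as a clade.
C4: derived state '1' in E, P, and U only — synapomorphy for {E, P, U}.
Most parsimonious ingroup topology: ((P,(U,E)),T).
The clade {E, P, U} is supported by C4: its derived state '1' occurs in exactly those taxa and in no other taxon (including the outgroup).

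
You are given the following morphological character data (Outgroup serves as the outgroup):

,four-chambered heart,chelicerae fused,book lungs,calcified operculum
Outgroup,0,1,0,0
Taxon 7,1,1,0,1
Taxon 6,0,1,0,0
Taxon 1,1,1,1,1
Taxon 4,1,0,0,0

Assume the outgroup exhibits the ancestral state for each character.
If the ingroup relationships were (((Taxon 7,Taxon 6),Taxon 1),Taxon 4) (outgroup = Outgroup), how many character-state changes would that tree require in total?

6

Map each character onto (((Taxon 7,Taxon 6),Taxon 1),Taxon 4) (rooted by Outgroup) and count the minimum state changes it requires (Fitch parsimony):
four-chambered heart: 2; chelicerae fused: 1; book lungs: 1; calcified operculum: 2.
Total tree length = 6.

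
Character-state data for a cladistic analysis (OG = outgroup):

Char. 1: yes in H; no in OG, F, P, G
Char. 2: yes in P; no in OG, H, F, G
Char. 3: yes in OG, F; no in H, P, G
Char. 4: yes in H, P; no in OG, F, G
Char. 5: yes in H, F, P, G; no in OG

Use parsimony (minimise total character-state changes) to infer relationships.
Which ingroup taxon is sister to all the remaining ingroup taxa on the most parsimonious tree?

Character polarity is set by the outgroup: the derived state is whichever differs from the outgroup's state, so for Char. 3 the derived state is 'no', and for the remaining characters it is 'yes'.
Char. 1 (derived state 'yes') is unique to H (autapomorphy; uninformative for grouping).
Char. 2: derived state 'yes' in P only — an autapomorphy, so it tells us nothing about relationships among taxa.
Only G, H, and P show the derived state 'no' for Char. 3, supporting them as a clade.
Char. 4 (derived state 'yes') is shared by H and P — a synapomorphy uniting that clade.
All ingroup taxa share the derived state 'yes' for Char. 5; it defines the ingroup but does not resolve relationships within it.
Most parsimonious ingroup topology: (((H,P),G),F).
F is sister to the clade containing all other ingroup taxa, so it is the earliest-diverging (most basal) ingroup lineage.

F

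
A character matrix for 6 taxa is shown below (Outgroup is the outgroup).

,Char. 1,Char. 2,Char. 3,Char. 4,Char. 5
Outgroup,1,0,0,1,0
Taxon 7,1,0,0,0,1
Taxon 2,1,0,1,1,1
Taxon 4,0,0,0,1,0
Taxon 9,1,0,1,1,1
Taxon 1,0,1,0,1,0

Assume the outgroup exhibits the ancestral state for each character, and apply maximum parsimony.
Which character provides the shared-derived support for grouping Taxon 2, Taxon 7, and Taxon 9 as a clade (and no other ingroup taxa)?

Char. 5

Character polarity is set by the outgroup: the derived state is whichever differs from the outgroup's state, so for Char. 1, Char. 4 the derived state is '0', and for the remaining characters it is '1'.
Char. 1 (derived state '0') is shared by Taxon 1 and Taxon 4 — a synapomorphy uniting that clade.
Char. 2: derived state '1' in Taxon 1 only — an autapomorphy, so it tells us nothing about relationships among taxa.
Char. 3 (derived state '1') is shared by Taxon 2 and Taxon 9 — a synapomorphy uniting that clade.
Char. 4 (derived state '0') is unique to Taxon 7 (autapomorphy; uninformative for grouping).
Char. 5 (derived state '1') is shared by Taxon 2, Taxon 7, and Taxon 9 — a synapomorphy uniting that clade.
Most parsimonious ingroup topology: ((Taxon 7,(Taxon 2,Taxon 9)),(Taxon 4,Taxon 1)).
The clade {Taxon 2, Taxon 7, Taxon 9} is supported by Char. 5: its derived state '1' occurs in exactly those taxa and in no other taxon (including the outgroup).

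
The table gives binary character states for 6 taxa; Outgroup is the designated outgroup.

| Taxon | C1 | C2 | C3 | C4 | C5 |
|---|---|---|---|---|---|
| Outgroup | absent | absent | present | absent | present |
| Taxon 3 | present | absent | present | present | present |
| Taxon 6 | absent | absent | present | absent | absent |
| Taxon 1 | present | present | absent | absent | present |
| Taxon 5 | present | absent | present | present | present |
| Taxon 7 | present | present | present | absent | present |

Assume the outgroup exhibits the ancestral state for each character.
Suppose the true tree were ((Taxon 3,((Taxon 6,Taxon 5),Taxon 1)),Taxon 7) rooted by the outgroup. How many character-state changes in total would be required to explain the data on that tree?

Map each character onto ((Taxon 3,((Taxon 6,Taxon 5),Taxon 1)),Taxon 7) (rooted by Outgroup) and count the minimum state changes it requires (Fitch parsimony):
C1: 2; C2: 2; C3: 1; C4: 2; C5: 1.
Total tree length = 8.

8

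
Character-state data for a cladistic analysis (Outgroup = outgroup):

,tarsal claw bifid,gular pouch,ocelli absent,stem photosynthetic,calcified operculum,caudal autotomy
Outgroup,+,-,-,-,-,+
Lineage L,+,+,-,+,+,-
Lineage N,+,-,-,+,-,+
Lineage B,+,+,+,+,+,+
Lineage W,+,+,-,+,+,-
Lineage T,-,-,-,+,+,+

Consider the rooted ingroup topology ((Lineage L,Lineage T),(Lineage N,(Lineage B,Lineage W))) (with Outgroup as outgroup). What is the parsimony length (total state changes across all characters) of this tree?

9

Map each character onto ((Lineage L,Lineage T),(Lineage N,(Lineage B,Lineage W))) (rooted by Outgroup) and count the minimum state changes it requires (Fitch parsimony):
tarsal claw bifid: 1; gular pouch: 2; ocelli absent: 1; stem photosynthetic: 1; calcified operculum: 2; caudal autotomy: 2.
Total tree length = 9.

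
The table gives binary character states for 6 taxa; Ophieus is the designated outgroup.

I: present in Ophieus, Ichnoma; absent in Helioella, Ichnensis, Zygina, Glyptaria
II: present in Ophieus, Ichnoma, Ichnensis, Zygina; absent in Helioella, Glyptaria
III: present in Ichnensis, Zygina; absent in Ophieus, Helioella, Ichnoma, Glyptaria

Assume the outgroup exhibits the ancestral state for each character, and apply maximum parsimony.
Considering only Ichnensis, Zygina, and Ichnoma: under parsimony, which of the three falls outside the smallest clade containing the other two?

Ichnoma

Character polarity is set by the outgroup: the derived state is whichever differs from the outgroup's state, so for I, II the derived state is 'absent', and for the remaining characters it is 'present'.
I (derived state 'absent') is shared by Glyptaria, Helioella, Ichnensis, and Zygina — a synapomorphy uniting that clade.
II (derived state 'absent') is shared by Glyptaria and Helioella — a synapomorphy uniting that clade.
Only Ichnensis and Zygina show the derived state 'present' for III, supporting them as a clade.
Most parsimonious ingroup topology: (((Helioella,Glyptaria),(Ichnensis,Zygina)),Ichnoma).
Ichnensis and Zygina share a more recent common ancestor with each other than either does with Ichnoma, so Ichnoma is the least closely related of the three.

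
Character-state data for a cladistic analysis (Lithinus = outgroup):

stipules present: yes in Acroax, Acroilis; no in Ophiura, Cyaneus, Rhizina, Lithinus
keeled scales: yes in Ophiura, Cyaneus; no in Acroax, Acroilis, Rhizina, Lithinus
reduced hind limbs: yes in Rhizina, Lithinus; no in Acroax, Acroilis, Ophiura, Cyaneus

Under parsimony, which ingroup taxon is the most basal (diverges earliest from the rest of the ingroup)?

Character polarity is set by the outgroup: the derived state is whichever differs from the outgroup's state, so for reduced hind limbs the derived state is 'no', and for the remaining characters it is 'yes'.
stipules present (derived state 'yes') is shared by Acroax and Acroilis — a synapomorphy uniting that clade.
keeled scales: derived state 'yes' in Cyaneus and Ophiura only — synapomorphy for {Cyaneus, Ophiura}.
Only Acroax, Acroilis, Cyaneus, and Ophiura show the derived state 'no' for reduced hind limbs, supporting them as a clade.
Most parsimonious ingroup topology: (((Ophiura,Cyaneus),(Acroilis,Acroax)),Rhizina).
Rhizina is sister to the clade containing all other ingroup taxa, so it is the earliest-diverging (most basal) ingroup lineage.

Rhizina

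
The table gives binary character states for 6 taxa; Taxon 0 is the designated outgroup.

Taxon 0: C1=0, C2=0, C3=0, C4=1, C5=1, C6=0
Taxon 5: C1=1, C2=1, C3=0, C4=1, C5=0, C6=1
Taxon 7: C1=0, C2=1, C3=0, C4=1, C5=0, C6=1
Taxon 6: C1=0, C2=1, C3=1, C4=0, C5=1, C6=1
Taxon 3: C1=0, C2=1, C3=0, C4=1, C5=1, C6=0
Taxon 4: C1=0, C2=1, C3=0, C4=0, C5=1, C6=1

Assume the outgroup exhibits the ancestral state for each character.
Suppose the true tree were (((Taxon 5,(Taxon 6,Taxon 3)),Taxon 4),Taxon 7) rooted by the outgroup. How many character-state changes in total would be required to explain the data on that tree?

9

Map each character onto (((Taxon 5,(Taxon 6,Taxon 3)),Taxon 4),Taxon 7) (rooted by Taxon 0) and count the minimum state changes it requires (Fitch parsimony):
C1: 1; C2: 1; C3: 1; C4: 2; C5: 2; C6: 2.
Total tree length = 9.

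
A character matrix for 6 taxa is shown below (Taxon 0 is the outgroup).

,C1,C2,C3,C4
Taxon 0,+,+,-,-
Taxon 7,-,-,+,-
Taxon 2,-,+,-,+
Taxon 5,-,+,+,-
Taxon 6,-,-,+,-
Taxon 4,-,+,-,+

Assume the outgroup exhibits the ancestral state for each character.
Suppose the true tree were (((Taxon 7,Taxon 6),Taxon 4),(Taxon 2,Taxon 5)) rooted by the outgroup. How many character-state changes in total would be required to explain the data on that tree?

6

Map each character onto (((Taxon 7,Taxon 6),Taxon 4),(Taxon 2,Taxon 5)) (rooted by Taxon 0) and count the minimum state changes it requires (Fitch parsimony):
C1: 1; C2: 1; C3: 2; C4: 2.
Total tree length = 6.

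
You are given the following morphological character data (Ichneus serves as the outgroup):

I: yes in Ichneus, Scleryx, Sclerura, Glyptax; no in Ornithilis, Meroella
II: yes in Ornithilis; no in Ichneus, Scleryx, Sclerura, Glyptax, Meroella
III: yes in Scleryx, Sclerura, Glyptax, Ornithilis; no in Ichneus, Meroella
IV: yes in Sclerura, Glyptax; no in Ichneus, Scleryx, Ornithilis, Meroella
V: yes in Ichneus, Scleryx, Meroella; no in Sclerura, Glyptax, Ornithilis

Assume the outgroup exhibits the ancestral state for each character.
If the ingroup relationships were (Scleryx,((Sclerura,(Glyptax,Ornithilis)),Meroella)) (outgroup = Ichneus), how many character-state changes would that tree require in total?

8

Map each character onto (Scleryx,((Sclerura,(Glyptax,Ornithilis)),Meroella)) (rooted by Ichneus) and count the minimum state changes it requires (Fitch parsimony):
I: 2; II: 1; III: 2; IV: 2; V: 1.
Total tree length = 8.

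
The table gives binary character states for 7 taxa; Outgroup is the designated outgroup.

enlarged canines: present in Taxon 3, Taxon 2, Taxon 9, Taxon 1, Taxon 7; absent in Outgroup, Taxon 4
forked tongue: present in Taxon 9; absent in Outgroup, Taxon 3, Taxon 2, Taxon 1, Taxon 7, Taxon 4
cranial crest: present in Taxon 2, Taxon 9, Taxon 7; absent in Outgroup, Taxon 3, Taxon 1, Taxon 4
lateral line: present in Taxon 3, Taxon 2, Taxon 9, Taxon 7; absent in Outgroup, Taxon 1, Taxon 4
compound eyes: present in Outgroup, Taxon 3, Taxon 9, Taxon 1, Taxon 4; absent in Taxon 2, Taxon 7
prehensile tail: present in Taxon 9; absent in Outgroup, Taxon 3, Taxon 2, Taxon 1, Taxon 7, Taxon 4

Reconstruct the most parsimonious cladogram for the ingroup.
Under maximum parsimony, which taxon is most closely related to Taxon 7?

Taxon 2

Character polarity is set by the outgroup: the derived state is whichever differs from the outgroup's state, so for compound eyes the derived state is 'absent', and for the remaining characters it is 'present'.
enlarged canines (derived state 'present') is shared by Taxon 1, Taxon 2, Taxon 3, Taxon 7, and Taxon 9 — a synapomorphy uniting that clade.
forked tongue: derived state 'present' in Taxon 9 only — an autapomorphy, so it tells us nothing about relationships among taxa.
cranial crest: derived state 'present' in Taxon 2, Taxon 7, and Taxon 9 only — synapomorphy for {Taxon 2, Taxon 7, Taxon 9}.
lateral line (derived state 'present') is shared by Taxon 2, Taxon 3, Taxon 7, and Taxon 9 — a synapomorphy uniting that clade.
compound eyes: derived state 'absent' in Taxon 2 and Taxon 7 only — synapomorphy for {Taxon 2, Taxon 7}.
prehensile tail (derived state 'present') is unique to Taxon 9 (autapomorphy; uninformative for grouping).
Most parsimonious ingroup topology: (((Taxon 3,((Taxon 2,Taxon 7),Taxon 9)),Taxon 1),Taxon 4).
Taxon 7 and Taxon 2 form a cherry on this tree, so they are sister taxa.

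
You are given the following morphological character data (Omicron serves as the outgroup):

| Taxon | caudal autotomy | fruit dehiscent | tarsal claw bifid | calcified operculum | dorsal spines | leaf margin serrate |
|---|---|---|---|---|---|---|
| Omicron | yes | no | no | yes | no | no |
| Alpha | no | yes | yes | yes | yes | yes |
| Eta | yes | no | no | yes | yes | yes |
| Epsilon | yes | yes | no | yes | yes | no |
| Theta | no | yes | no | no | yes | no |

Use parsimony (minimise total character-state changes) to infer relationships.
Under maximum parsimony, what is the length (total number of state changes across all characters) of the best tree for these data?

7

Character polarity is set by the outgroup: the derived state is whichever differs from the outgroup's state, so for caudal autotomy, calcified operculum the derived state is 'no', and for the remaining characters it is 'yes'.
caudal autotomy (derived state 'no') is shared by Alpha and Theta — a synapomorphy uniting that clade.
Only Alpha, Epsilon, and Theta show the derived state 'yes' for fruit dehiscent, supporting them as a clade.
tarsal claw bifid (derived state 'yes') is unique to Alpha (autapomorphy; uninformative for grouping).
calcified operculum: derived state 'no' in Theta only — an autapomorphy, so it tells us nothing about relationships among taxa.
All ingroup taxa share the derived state 'yes' for dorsal spines; it defines the ingroup but does not resolve relationships within it.
leaf margin serrate (state 'yes') occurs in Alpha and Eta but conflicts with the nesting implied by the other characters — most parsimoniously interpreted as homoplasy.
Most parsimonious ingroup topology: (((Alpha,Theta),Epsilon),Eta).
Changes per character on this tree: caudal autotomy: 1; fruit dehiscent: 1; tarsal claw bifid: 1; calcified operculum: 1; dorsal spines: 1; leaf margin serrate: 2.
Total = 7.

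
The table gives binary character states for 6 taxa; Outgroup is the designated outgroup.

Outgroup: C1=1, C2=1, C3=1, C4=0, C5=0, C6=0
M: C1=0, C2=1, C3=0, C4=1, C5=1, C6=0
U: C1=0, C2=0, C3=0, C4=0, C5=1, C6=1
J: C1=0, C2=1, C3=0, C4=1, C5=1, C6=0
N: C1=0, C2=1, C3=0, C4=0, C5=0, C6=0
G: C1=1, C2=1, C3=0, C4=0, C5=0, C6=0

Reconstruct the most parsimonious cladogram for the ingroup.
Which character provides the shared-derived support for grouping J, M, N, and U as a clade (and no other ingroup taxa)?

Character polarity is set by the outgroup: the derived state is whichever differs from the outgroup's state, so for C1, C2, C3 the derived state is '0', and for the remaining characters it is '1'.
C1 (derived state '0') is shared by J, M, N, and U — a synapomorphy uniting that clade.
C2: derived state '0' in U only — an autapomorphy, so it tells us nothing about relationships among taxa.
C3 (derived state '0') is shared by all ingroup taxa — unites the whole ingroup.
C4 (derived state '1') is shared by J and M — a synapomorphy uniting that clade.
C5 (derived state '1') is shared by J, M, and U — a synapomorphy uniting that clade.
C6: derived state '1' in U only — an autapomorphy, so it tells us nothing about relationships among taxa.
Most parsimonious ingroup topology: ((((M,J),U),N),G).
The clade {J, M, N, U} is supported by C1: its derived state '0' occurs in exactly those taxa and in no other taxon (including the outgroup).

C1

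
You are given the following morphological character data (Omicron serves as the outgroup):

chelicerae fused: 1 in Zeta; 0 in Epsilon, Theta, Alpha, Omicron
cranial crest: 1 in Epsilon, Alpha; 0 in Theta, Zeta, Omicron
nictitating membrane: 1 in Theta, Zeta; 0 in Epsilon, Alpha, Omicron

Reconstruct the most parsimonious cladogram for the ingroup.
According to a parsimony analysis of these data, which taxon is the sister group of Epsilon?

The outgroup has state '0' for every character, so '1' is the derived state throughout.
chelicerae fused: derived state '1' in Zeta only — an autapomorphy, so it tells us nothing about relationships among taxa.
cranial crest (derived state '1') is shared by Alpha and Epsilon — a synapomorphy uniting that clade.
Only Theta and Zeta show the derived state '1' for nictitating membrane, supporting them as a clade.
Most parsimonious ingroup topology: ((Zeta,Theta),(Epsilon,Alpha)).
Epsilon and Alpha form a cherry on this tree, so they are sister taxa.

Alpha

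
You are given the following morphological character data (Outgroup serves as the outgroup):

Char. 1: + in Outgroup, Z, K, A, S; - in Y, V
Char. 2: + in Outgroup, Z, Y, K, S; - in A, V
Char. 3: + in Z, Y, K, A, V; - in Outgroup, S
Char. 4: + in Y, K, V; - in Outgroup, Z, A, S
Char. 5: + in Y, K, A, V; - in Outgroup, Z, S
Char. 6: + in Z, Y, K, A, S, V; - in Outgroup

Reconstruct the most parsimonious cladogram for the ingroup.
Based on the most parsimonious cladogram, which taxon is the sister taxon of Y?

V

Character polarity is set by the outgroup: the derived state is whichever differs from the outgroup's state, so for Char. 1, Char. 2 the derived state is '-', and for the remaining characters it is '+'.
Char. 1: derived state '-' in V and Y only — synapomorphy for {V, Y}.
Char. 2 (state '-') occurs in A and V but conflicts with the nesting implied by the other characters — most parsimoniously interpreted as homoplasy.
Only A, K, V, Y, and Z show the derived state '+' for Char. 3, supporting them as a clade.
Char. 4 (derived state '+') is shared by K, V, and Y — a synapomorphy uniting that clade.
Char. 5: derived state '+' in A, K, V, and Y only — synapomorphy for {A, K, V, Y}.
All ingroup taxa share the derived state '+' for Char. 6; it defines the ingroup but does not resolve relationships within it.
Most parsimonious ingroup topology: ((Z,(((Y,V),K),A)),S).
Y and V form a cherry on this tree, so they are sister taxa.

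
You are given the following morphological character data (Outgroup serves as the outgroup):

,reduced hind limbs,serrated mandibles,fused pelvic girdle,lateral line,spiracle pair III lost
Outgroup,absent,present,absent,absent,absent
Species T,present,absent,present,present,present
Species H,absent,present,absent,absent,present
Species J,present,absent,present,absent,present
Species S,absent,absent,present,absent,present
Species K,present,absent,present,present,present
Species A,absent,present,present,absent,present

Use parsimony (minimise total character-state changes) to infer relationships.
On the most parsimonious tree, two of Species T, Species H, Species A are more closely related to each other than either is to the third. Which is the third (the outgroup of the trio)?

Species H

Character polarity is set by the outgroup: the derived state is whichever differs from the outgroup's state, so for serrated mandibles the derived state is 'absent', and for the remaining characters it is 'present'.
Only Species J, Species K, and Species T show the derived state 'present' for reduced hind limbs, supporting them as a clade.
Only Species J, Species K, Species S, and Species T show the derived state 'absent' for serrated mandibles, supporting them as a clade.
fused pelvic girdle (derived state 'present') is shared by Species A, Species J, Species K, Species S, and Species T — a synapomorphy uniting that clade.
Only Species K and Species T show the derived state 'present' for lateral line, supporting them as a clade.
All ingroup taxa share the derived state 'present' for spiracle pair III lost; it defines the ingroup but does not resolve relationships within it.
Most parsimonious ingroup topology: (((((Species T,Species K),Species J),Species S),Species A),Species H).
Species A and Species T share a more recent common ancestor with each other than either does with Species H, so Species H is the least closely related of the three.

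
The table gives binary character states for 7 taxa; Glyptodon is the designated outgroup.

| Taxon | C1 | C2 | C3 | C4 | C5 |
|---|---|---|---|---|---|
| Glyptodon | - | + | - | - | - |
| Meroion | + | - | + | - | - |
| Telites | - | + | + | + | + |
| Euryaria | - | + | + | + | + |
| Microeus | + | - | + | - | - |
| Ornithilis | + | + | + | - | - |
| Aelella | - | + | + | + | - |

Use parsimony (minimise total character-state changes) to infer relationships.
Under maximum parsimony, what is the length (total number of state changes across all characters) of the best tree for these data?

Character polarity is set by the outgroup: the derived state is whichever differs from the outgroup's state, so for C2 the derived state is '-', and for the remaining characters it is '+'.
C1 (derived state '+') is shared by Meroion, Microeus, and Ornithilis — a synapomorphy uniting that clade.
C2 (derived state '-') is shared by Meroion and Microeus — a synapomorphy uniting that clade.
C3 (derived state '+') is shared by all ingroup taxa — unites the whole ingroup.
C4: derived state '+' in Aelella, Euryaria, and Telites only — synapomorphy for {Aelella, Euryaria, Telites}.
C5 (derived state '+') is shared by Euryaria and Telites — a synapomorphy uniting that clade.
Most parsimonious ingroup topology: (((Meroion,Microeus),Ornithilis),((Telites,Euryaria),Aelella)).
Changes per character on this tree: C1: 1; C2: 1; C3: 1; C4: 1; C5: 1.
Total = 5.

5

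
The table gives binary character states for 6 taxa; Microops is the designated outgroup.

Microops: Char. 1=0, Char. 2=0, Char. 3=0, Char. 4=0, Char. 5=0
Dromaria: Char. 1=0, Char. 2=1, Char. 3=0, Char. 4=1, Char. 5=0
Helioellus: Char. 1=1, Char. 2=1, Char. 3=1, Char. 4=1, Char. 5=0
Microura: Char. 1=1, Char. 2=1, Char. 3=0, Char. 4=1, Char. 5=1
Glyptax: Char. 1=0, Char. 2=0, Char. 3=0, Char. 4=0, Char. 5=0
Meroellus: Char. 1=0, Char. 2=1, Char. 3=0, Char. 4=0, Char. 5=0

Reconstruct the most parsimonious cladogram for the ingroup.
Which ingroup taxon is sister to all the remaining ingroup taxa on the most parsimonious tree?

The outgroup has state '0' for every character, so '1' is the derived state throughout.
Char. 1: derived state '1' in Helioellus and Microura only — synapomorphy for {Helioellus, Microura}.
Only Dromaria, Helioellus, Meroellus, and Microura show the derived state '1' for Char. 2, supporting them as a clade.
Char. 3: derived state '1' in Helioellus only — an autapomorphy, so it tells us nothing about relationships among taxa.
Char. 4 (derived state '1') is shared by Dromaria, Helioellus, and Microura — a synapomorphy uniting that clade.
Char. 5 (derived state '1') is unique to Microura (autapomorphy; uninformative for grouping).
Most parsimonious ingroup topology: (((Dromaria,(Helioellus,Microura)),Meroellus),Glyptax).
Glyptax is sister to the clade containing all other ingroup taxa, so it is the earliest-diverging (most basal) ingroup lineage.

Glyptax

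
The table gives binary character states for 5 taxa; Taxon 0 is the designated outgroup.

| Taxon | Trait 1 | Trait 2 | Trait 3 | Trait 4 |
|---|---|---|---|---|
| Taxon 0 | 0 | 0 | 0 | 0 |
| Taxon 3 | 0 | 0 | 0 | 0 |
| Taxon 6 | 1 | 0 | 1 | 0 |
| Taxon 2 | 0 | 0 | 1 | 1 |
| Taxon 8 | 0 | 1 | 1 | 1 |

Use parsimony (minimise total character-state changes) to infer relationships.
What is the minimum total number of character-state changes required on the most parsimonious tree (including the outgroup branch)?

The outgroup has state '0' for every character, so '1' is the derived state throughout.
Trait 1 (derived state '1') is unique to Taxon 6 (autapomorphy; uninformative for grouping).
Trait 2 (derived state '1') is unique to Taxon 8 (autapomorphy; uninformative for grouping).
Trait 3 (derived state '1') is shared by Taxon 2, Taxon 6, and Taxon 8 — a synapomorphy uniting that clade.
Trait 4: derived state '1' in Taxon 2 and Taxon 8 only — synapomorphy for {Taxon 2, Taxon 8}.
Most parsimonious ingroup topology: (Taxon 3,(Taxon 6,(Taxon 2,Taxon 8))).
Changes per character on this tree: Trait 1: 1; Trait 2: 1; Trait 3: 1; Trait 4: 1.
Total = 4.

4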